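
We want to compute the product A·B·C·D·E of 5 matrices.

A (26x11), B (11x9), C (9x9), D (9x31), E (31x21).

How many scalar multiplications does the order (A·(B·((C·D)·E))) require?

(C·D): 9×9 by 9×31 → 9×31, cost 9·9·31 = 2511
((C·D)·E): 9×31 by 31×21 → 9×21, cost 9·31·21 = 5859; cumulative 8370
(B·((C·D)·E)): 11×9 by 9×21 → 11×21, cost 11·9·21 = 2079; cumulative 10449
(A·(B·((C·D)·E))): 26×11 by 11×21 → 26×21, cost 26·11·21 = 6006; cumulative 16455
Total: 16455 scalar multiplications.

16455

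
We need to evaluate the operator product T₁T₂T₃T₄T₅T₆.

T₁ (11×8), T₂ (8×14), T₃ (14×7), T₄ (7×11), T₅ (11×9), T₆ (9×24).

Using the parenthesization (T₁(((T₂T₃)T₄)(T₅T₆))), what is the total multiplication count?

(T₂T₃): 8×14 by 14×7 → 8×7, cost 8·14·7 = 784
((T₂T₃)T₄): 8×7 by 7×11 → 8×11, cost 8·7·11 = 616; cumulative 1400
(T₅T₆): 11×9 by 9×24 → 11×24, cost 11·9·24 = 2376
(((T₂T₃)T₄)(T₅T₆)): 8×11 by 11×24 → 8×24, cost 8·11·24 = 2112; cumulative 5888
(T₁(((T₂T₃)T₄)(T₅T₆))): 11×8 by 8×24 → 11×24, cost 11·8·24 = 2112; cumulative 8000
Total: 8000 scalar multiplications.

8000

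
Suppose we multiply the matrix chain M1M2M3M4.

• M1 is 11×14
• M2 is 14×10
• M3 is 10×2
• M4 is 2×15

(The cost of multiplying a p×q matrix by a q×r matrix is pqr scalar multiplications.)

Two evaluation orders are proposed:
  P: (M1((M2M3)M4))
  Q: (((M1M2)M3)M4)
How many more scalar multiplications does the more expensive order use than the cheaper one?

Order P = (M1((M2M3)M4)): (M2M3): 14×10 by 10×2 → 14×2, cost 14·10·2 = 280; ((M2M3)M4): 14×2 by 2×15 → 14×15, cost 14·2·15 = 420; cumulative 700; (M1((M2M3)M4)): 11×14 by 14×15 → 11×15, cost 11·14·15 = 2310; cumulative 3010. Total 3010.
Order Q = (((M1M2)M3)M4): (M1M2): 11×14 by 14×10 → 11×10, cost 11·14·10 = 1540; ((M1M2)M3): 11×10 by 10×2 → 11×2, cost 11·10·2 = 220; cumulative 1760; (((M1M2)M3)M4): 11×2 by 2×15 → 11×15, cost 11·2·15 = 330; cumulative 2090. Total 2090.
Difference: |3010 − 2090| = 920.

920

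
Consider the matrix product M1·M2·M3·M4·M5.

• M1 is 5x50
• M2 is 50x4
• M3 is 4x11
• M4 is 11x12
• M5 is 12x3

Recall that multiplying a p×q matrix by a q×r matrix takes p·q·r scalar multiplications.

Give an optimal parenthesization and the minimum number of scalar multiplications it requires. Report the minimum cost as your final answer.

Adjacent pairs: M1M2 = 5·50·4 = 1000; M2M3 = 50·4·11 = 2200; M3M4 = 4·11·12 = 528; M4M5 = 11·12·3 = 396.
Length 3: M1..M3: k=1: 0+2200+5·50·11=4950; k=2: 1000+0+5·4·11=1220 → min 1220 | M2..M4: k=2: 0+528+50·4·12=2928; k=3: 2200+0+50·11·12=8800 → min 2928 | M3..M5: k=3: 0+396+4·11·3=528; k=4: 528+0+4·12·3=672 → min 528.
Length 4: M1..M4: k=1: 0+2928+5·50·12=5928; k=2: 1000+528+5·4·12=1768; k=3: 1220+0+5·11·12=1880 → min 1768 | M2..M5: k=2: 0+528+50·4·3=1128; k=3: 2200+396+50·11·3=4246; k=4: 2928+0+50·12·3=4728 → min 1128.
Length 5: M1..M5: k=1: 0+1128+5·50·3=1878; k=2: 1000+528+5·4·3=1588; k=3: 1220+396+5·11·3=1781; k=4: 1768+0+5·12·3=1948 → min 1588.
Optimal parenthesization: ((M1·M2)·(M3·(M4·M5))) with cost 1588.

1588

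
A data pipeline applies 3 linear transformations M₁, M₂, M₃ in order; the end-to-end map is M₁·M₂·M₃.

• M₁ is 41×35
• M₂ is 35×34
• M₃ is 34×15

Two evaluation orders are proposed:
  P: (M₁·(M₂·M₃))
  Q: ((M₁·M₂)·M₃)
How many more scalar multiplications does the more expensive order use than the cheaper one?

Order P = (M₁·(M₂·M₃)): (M₂·M₃): 35×34 by 34×15 → 35×15, cost 35·34·15 = 17850; (M₁·(M₂·M₃)): 41×35 by 35×15 → 41×15, cost 41·35·15 = 21525; cumulative 39375. Total 39375.
Order Q = ((M₁·M₂)·M₃): (M₁·M₂): 41×35 by 35×34 → 41×34, cost 41·35·34 = 48790; ((M₁·M₂)·M₃): 41×34 by 34×15 → 41×15, cost 41·34·15 = 20910; cumulative 69700. Total 69700.
Difference: |39375 − 69700| = 30325.

30325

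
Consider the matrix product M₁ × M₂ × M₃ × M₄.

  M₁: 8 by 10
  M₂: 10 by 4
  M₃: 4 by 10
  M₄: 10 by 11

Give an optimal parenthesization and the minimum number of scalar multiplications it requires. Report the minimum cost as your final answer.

Adjacent pairs: M₁M₂ = 8·10·4 = 320; M₂M₃ = 10·4·10 = 400; M₃M₄ = 4·10·11 = 440.
Length 3: M₁..M₃: k=1: 0+400+8·10·10=1200; k=2: 320+0+8·4·10=640 → min 640 | M₂..M₄: k=2: 0+440+10·4·11=880; k=3: 400+0+10·10·11=1500 → min 880.
Length 4: M₁..M₄: k=1: 0+880+8·10·11=1760; k=2: 320+440+8·4·11=1112; k=3: 640+0+8·10·11=1520 → min 1112.
Optimal parenthesization: ((M₁ × M₂) × (M₃ × M₄)) with cost 1112.

1112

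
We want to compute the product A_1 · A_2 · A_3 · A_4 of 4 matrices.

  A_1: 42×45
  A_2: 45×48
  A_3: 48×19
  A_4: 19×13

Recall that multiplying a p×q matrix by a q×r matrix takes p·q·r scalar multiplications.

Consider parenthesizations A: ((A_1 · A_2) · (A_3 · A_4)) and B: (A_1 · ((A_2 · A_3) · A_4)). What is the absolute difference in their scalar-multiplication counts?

52059

Order A = ((A_1 · A_2) · (A_3 · A_4)): (A_1 · A_2): 42×45 by 45×48 → 42×48, cost 42·45·48 = 90720; (A_3 · A_4): 48×19 by 19×13 → 48×13, cost 48·19·13 = 11856; ((A_1 · A_2) · (A_3 · A_4)): 42×48 by 48×13 → 42×13, cost 42·48·13 = 26208; cumulative 128784. Total 128784.
Order B = (A_1 · ((A_2 · A_3) · A_4)): (A_2 · A_3): 45×48 by 48×19 → 45×19, cost 45·48·19 = 41040; ((A_2 · A_3) · A_4): 45×19 by 19×13 → 45×13, cost 45·19·13 = 11115; cumulative 52155; (A_1 · ((A_2 · A_3) · A_4)): 42×45 by 45×13 → 42×13, cost 42·45·13 = 24570; cumulative 76725. Total 76725.
Difference: |128784 − 76725| = 52059.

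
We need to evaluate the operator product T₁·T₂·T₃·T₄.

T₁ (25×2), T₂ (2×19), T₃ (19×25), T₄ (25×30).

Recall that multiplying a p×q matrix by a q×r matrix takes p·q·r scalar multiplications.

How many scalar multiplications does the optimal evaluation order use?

Adjacent pairs: T₁T₂ = 25·2·19 = 950; T₂T₃ = 2·19·25 = 950; T₃T₄ = 19·25·30 = 14250.
Length 3: T₁..T₃: k=1: 0+950+25·2·25=2200; k=2: 950+0+25·19·25=12825 → min 2200 | T₂..T₄: k=2: 0+14250+2·19·30=15390; k=3: 950+0+2·25·30=2450 → min 2450.
Length 4: T₁..T₄: k=1: 0+2450+25·2·30=3950; k=2: 950+14250+25·19·30=29450; k=3: 2200+0+25·25·30=20950 → min 3950.
Optimal order: (T₁·((T₂·T₃)·T₄)) with cost 3950.

3950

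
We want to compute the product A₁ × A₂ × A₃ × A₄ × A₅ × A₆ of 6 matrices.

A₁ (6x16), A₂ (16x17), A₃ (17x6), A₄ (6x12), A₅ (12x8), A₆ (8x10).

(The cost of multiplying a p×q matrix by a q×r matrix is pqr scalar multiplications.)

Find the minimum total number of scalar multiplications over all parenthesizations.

3552

Adjacent pairs: A₁A₂ = 6·16·17 = 1632; A₂A₃ = 16·17·6 = 1632; A₃A₄ = 17·6·12 = 1224; A₄A₅ = 6·12·8 = 576; A₅A₆ = 12·8·10 = 960.
Length 3: A₁..A₃: k=1: 0+1632+6·16·6=2208; k=2: 1632+0+6·17·6=2244 → min 2208 | A₂..A₄: k=2: 0+1224+16·17·12=4488; k=3: 1632+0+16·6·12=2784 → min 2784 | A₃..A₅: k=3: 0+576+17·6·8=1392; k=4: 1224+0+17·12·8=2856 → min 1392 | A₄..A₆: k=4: 0+960+6·12·10=1680; k=5: 576+0+6·8·10=1056 → min 1056.
Length 4: A₁..A₄: k=1: 0+2784+6·16·12=3936; k=2: 1632+1224+6·17·12=4080; k=3: 2208+0+6·6·12=2640 → min 2640 | A₂..A₅: k=2: 0+1392+16·17·8=3568; k=3: 1632+576+16·6·8=2976; k=4: 2784+0+16·12·8=4320 → min 2976 | A₃..A₆: k=3: 0+1056+17·6·10=2076; k=4: 1224+960+17·12·10=4224; k=5: 1392+0+17·8·10=2752 → min 2076.
Length 5: A₁..A₅: k=1: 0+2976+6·16·8=3744; k=2: 1632+1392+6·17·8=3840; k=3: 2208+576+6·6·8=3072; k=4: 2640+0+6·12·8=3216 → min 3072 | A₂..A₆: k=2: 0+2076+16·17·10=4796; k=3: 1632+1056+16·6·10=3648; k=4: 2784+960+16·12·10=5664; k=5: 2976+0+16·8·10=4256 → min 3648.
Length 6: A₁..A₆: k=1: 0+3648+6·16·10=4608; k=2: 1632+2076+6·17·10=4728; k=3: 2208+1056+6·6·10=3624; k=4: 2640+960+6·12·10=4320; k=5: 3072+0+6·8·10=3552 → min 3552.
Optimal order: (((A₁ × (A₂ × A₃)) × (A₄ × A₅)) × A₆) with cost 3552.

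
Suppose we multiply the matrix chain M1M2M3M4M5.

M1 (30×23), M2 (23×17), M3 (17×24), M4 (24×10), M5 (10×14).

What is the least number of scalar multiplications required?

Adjacent pairs: M1M2 = 30·23·17 = 11730; M2M3 = 23·17·24 = 9384; M3M4 = 17·24·10 = 4080; M4M5 = 24·10·14 = 3360.
Length 3: M1..M3: k=1: 0+9384+30·23·24=25944; k=2: 11730+0+30·17·24=23970 → min 23970 | M2..M4: k=2: 0+4080+23·17·10=7990; k=3: 9384+0+23·24·10=14904 → min 7990 | M3..M5: k=3: 0+3360+17·24·14=9072; k=4: 4080+0+17·10·14=6460 → min 6460.
Length 4: M1..M4: k=1: 0+7990+30·23·10=14890; k=2: 11730+4080+30·17·10=20910; k=3: 23970+0+30·24·10=31170 → min 14890 | M2..M5: k=2: 0+6460+23·17·14=11934; k=3: 9384+3360+23·24·14=20472; k=4: 7990+0+23·10·14=11210 → min 11210.
Length 5: M1..M5: k=1: 0+11210+30·23·14=20870; k=2: 11730+6460+30·17·14=25330; k=3: 23970+3360+30·24·14=37410; k=4: 14890+0+30·10·14=19090 → min 19090.
Optimal order: ((M1(M2(M3M4)))M5) with cost 19090.

19090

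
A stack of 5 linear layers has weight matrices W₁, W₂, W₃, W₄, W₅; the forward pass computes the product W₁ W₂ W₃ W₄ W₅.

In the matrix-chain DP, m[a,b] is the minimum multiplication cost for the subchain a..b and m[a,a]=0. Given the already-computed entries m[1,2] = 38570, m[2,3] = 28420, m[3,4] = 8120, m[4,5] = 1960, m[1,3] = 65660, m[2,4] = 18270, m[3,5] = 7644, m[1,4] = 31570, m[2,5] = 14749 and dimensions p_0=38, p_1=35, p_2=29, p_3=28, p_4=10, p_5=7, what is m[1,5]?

m[1,5] = min over k∈[1,4] of m[1,k]+m[k+1,5]+p_{0}·p_k·p_{5}.
k=1: 0 + 14749 + 38·35·7 = 24059; k=2: 38570 + 7644 + 38·29·7 = 53928; k=3: 65660 + 1960 + 38·28·7 = 75068; k=4: 31570 + 0 + 38·10·7 = 34230.
Minimum: 24059 at k=1.

24059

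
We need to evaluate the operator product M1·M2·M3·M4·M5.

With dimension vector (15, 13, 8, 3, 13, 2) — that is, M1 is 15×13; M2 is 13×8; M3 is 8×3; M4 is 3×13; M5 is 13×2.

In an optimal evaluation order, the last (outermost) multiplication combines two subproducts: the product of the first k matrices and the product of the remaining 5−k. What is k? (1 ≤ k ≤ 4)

1

Adjacent pairs: M1M2 = 15·13·8 = 1560; M2M3 = 13·8·3 = 312; M3M4 = 8·3·13 = 312; M4M5 = 3·13·2 = 78.
Length 3: M1..M3: k=1: 0+312+15·13·3=897; k=2: 1560+0+15·8·3=1920 → min 897 | M2..M4: k=2: 0+312+13·8·13=1664; k=3: 312+0+13·3·13=819 → min 819 | M3..M5: k=3: 0+78+8·3·2=126; k=4: 312+0+8·13·2=520 → min 126.
Length 4: M1..M4: k=1: 0+819+15·13·13=3354; k=2: 1560+312+15·8·13=3432; k=3: 897+0+15·3·13=1482 → min 1482 | M2..M5: k=2: 0+126+13·8·2=334; k=3: 312+78+13·3·2=468; k=4: 819+0+13·13·2=1157 → min 334.
Top-level splits: k=1: (M1..M1)·(M2..M5) → 0+334+15·13·2 = 724; k=2: (M1..M2)·(M3..M5) → 1560+126+15·8·2 = 1926; k=3: (M1..M3)·(M4..M5) → 897+78+15·3·2 = 1065; k=4: (M1..M4)·(M5..M5) → 1482+0+15·13·2 = 1872.
Best split is after M1, i.e. k = 1.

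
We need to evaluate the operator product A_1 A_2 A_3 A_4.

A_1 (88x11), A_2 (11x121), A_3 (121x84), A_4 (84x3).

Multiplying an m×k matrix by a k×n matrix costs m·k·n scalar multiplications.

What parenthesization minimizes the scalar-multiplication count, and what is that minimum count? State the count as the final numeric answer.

37389

Adjacent pairs: A_1A_2 = 88·11·121 = 117128; A_2A_3 = 11·121·84 = 111804; A_3A_4 = 121·84·3 = 30492.
Length 3: A_1..A_3: k=1: 0+111804+88·11·84=193116; k=2: 117128+0+88·121·84=1011560 → min 193116 | A_2..A_4: k=2: 0+30492+11·121·3=34485; k=3: 111804+0+11·84·3=114576 → min 34485.
Length 4: A_1..A_4: k=1: 0+34485+88·11·3=37389; k=2: 117128+30492+88·121·3=179564; k=3: 193116+0+88·84·3=215292 → min 37389.
Optimal parenthesization: (A_1 (A_2 (A_3 A_4))) with cost 37389.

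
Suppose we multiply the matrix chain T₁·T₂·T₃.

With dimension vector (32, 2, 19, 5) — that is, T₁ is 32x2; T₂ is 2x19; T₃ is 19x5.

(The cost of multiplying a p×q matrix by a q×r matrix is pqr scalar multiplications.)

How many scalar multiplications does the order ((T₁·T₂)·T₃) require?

(T₁·T₂): 32×2 by 2×19 → 32×19, cost 32·2·19 = 1216
((T₁·T₂)·T₃): 32×19 by 19×5 → 32×5, cost 32·19·5 = 3040; cumulative 4256
Total: 4256 scalar multiplications.

4256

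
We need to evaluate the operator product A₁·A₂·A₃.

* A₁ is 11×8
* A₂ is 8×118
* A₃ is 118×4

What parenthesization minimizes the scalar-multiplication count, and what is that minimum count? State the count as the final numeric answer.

(A₁·(A₂·A₃)): cost 4128.
((A₁·A₂)·A₃): cost 15576.
Optimal: (A₁·(A₂·A₃)) with cost 4128.

4128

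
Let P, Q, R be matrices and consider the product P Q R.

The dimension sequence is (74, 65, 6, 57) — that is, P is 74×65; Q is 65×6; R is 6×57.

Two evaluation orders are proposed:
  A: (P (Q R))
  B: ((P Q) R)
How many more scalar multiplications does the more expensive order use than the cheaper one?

Order A = (P (Q R)): (Q R): 65×6 by 6×57 → 65×57, cost 65·6·57 = 22230; (P (Q R)): 74×65 by 65×57 → 74×57, cost 74·65·57 = 274170; cumulative 296400. Total 296400.
Order B = ((P Q) R): (P Q): 74×65 by 65×6 → 74×6, cost 74·65·6 = 28860; ((P Q) R): 74×6 by 6×57 → 74×57, cost 74·6·57 = 25308; cumulative 54168. Total 54168.
Difference: |296400 − 54168| = 242232.

242232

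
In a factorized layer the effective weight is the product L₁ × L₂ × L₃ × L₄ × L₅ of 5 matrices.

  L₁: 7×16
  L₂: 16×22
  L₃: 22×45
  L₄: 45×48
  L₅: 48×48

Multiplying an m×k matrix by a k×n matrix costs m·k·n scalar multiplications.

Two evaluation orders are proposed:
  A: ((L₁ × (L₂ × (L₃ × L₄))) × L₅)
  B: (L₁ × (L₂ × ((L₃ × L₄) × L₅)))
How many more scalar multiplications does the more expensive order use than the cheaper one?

Order A = ((L₁ × (L₂ × (L₃ × L₄))) × L₅): (L₃ × L₄): 22×45 by 45×48 → 22×48, cost 22·45·48 = 47520; (L₂ × (L₃ × L₄)): 16×22 by 22×48 → 16×48, cost 16·22·48 = 16896; cumulative 64416; (L₁ × (L₂ × (L₃ × L₄))): 7×16 by 16×48 → 7×48, cost 7·16·48 = 5376; cumulative 69792; ((L₁ × (L₂ × (L₃ × L₄))) × L₅): 7×48 by 48×48 → 7×48, cost 7·48·48 = 16128; cumulative 85920. Total 85920.
Order B = (L₁ × (L₂ × ((L₃ × L₄) × L₅))): (L₃ × L₄): 22×45 by 45×48 → 22×48, cost 22·45·48 = 47520; ((L₃ × L₄) × L₅): 22×48 by 48×48 → 22×48, cost 22·48·48 = 50688; cumulative 98208; (L₂ × ((L₃ × L₄) × L₅)): 16×22 by 22×48 → 16×48, cost 16·22·48 = 16896; cumulative 115104; (L₁ × (L₂ × ((L₃ × L₄) × L₅))): 7×16 by 16×48 → 7×48, cost 7·16·48 = 5376; cumulative 120480. Total 120480.
Difference: |85920 − 120480| = 34560.

34560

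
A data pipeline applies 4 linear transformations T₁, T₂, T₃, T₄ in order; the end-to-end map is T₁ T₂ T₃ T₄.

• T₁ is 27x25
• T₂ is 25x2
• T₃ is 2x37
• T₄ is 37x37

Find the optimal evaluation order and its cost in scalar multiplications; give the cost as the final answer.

6086

Adjacent pairs: T₁T₂ = 27·25·2 = 1350; T₂T₃ = 25·2·37 = 1850; T₃T₄ = 2·37·37 = 2738.
Length 3: T₁..T₃: k=1: 0+1850+27·25·37=26825; k=2: 1350+0+27·2·37=3348 → min 3348 | T₂..T₄: k=2: 0+2738+25·2·37=4588; k=3: 1850+0+25·37·37=36075 → min 4588.
Length 4: T₁..T₄: k=1: 0+4588+27·25·37=29563; k=2: 1350+2738+27·2·37=6086; k=3: 3348+0+27·37·37=40311 → min 6086.
Optimal parenthesization: ((T₁ T₂) (T₃ T₄)) with cost 6086.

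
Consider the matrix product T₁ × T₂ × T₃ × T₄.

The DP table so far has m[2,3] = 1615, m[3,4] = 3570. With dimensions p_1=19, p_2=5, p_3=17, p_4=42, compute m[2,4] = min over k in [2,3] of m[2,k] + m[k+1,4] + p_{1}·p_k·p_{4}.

m[2,4] = min over k∈[2,3] of m[2,k]+m[k+1,4]+p_{1}·p_k·p_{4}.
k=2: 0 + 3570 + 19·5·42 = 7560; k=3: 1615 + 0 + 19·17·42 = 15181.
Minimum: 7560 at k=2.

7560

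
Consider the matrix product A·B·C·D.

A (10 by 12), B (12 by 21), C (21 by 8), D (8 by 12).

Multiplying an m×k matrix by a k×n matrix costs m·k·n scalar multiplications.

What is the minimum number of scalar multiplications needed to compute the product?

Adjacent pairs: AB = 10·12·21 = 2520; BC = 12·21·8 = 2016; CD = 21·8·12 = 2016.
Length 3: A..C: k=1: 0+2016+10·12·8=2976; k=2: 2520+0+10·21·8=4200 → min 2976 | B..D: k=2: 0+2016+12·21·12=5040; k=3: 2016+0+12·8·12=3168 → min 3168.
Length 4: A..D: k=1: 0+3168+10·12·12=4608; k=2: 2520+2016+10·21·12=7056; k=3: 2976+0+10·8·12=3936 → min 3936.
Optimal order: ((A·(B·C))·D) with cost 3936.

3936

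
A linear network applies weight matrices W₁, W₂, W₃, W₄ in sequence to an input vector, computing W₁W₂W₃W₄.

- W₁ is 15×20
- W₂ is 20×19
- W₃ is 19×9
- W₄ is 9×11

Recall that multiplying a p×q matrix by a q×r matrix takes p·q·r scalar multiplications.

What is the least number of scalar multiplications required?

7605

Adjacent pairs: W₁W₂ = 15·20·19 = 5700; W₂W₃ = 20·19·9 = 3420; W₃W₄ = 19·9·11 = 1881.
Length 3: W₁..W₃: k=1: 0+3420+15·20·9=6120; k=2: 5700+0+15·19·9=8265 → min 6120 | W₂..W₄: k=2: 0+1881+20·19·11=6061; k=3: 3420+0+20·9·11=5400 → min 5400.
Length 4: W₁..W₄: k=1: 0+5400+15·20·11=8700; k=2: 5700+1881+15·19·11=10716; k=3: 6120+0+15·9·11=7605 → min 7605.
Optimal order: ((W₁(W₂W₃))W₄) with cost 7605.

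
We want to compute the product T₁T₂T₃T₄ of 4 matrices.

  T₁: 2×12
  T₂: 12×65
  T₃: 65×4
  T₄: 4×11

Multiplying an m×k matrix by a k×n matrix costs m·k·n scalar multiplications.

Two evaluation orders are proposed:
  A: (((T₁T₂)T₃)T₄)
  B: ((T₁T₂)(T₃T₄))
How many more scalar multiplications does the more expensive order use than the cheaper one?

3682

Order A = (((T₁T₂)T₃)T₄): (T₁T₂): 2×12 by 12×65 → 2×65, cost 2·12·65 = 1560; ((T₁T₂)T₃): 2×65 by 65×4 → 2×4, cost 2·65·4 = 520; cumulative 2080; (((T₁T₂)T₃)T₄): 2×4 by 4×11 → 2×11, cost 2·4·11 = 88; cumulative 2168. Total 2168.
Order B = ((T₁T₂)(T₃T₄)): (T₁T₂): 2×12 by 12×65 → 2×65, cost 2·12·65 = 1560; (T₃T₄): 65×4 by 4×11 → 65×11, cost 65·4·11 = 2860; ((T₁T₂)(T₃T₄)): 2×65 by 65×11 → 2×11, cost 2·65·11 = 1430; cumulative 5850. Total 5850.
Difference: |2168 − 5850| = 3682.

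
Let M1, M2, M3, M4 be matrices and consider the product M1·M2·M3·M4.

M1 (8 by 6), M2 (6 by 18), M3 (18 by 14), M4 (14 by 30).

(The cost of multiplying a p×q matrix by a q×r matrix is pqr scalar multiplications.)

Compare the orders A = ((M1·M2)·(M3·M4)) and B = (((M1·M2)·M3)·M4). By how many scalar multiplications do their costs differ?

Order A = ((M1·M2)·(M3·M4)): (M1·M2): 8×6 by 6×18 → 8×18, cost 8·6·18 = 864; (M3·M4): 18×14 by 14×30 → 18×30, cost 18·14·30 = 7560; ((M1·M2)·(M3·M4)): 8×18 by 18×30 → 8×30, cost 8·18·30 = 4320; cumulative 12744. Total 12744.
Order B = (((M1·M2)·M3)·M4): (M1·M2): 8×6 by 6×18 → 8×18, cost 8·6·18 = 864; ((M1·M2)·M3): 8×18 by 18×14 → 8×14, cost 8·18·14 = 2016; cumulative 2880; (((M1·M2)·M3)·M4): 8×14 by 14×30 → 8×30, cost 8·14·30 = 3360; cumulative 6240. Total 6240.
Difference: |12744 − 6240| = 6504.

6504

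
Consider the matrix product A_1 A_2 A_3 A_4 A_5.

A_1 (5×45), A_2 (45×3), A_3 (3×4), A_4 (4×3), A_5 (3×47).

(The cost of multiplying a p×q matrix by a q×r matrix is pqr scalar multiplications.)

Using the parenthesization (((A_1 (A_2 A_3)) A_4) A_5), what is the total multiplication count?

(A_2 A_3): 45×3 by 3×4 → 45×4, cost 45·3·4 = 540
(A_1 (A_2 A_3)): 5×45 by 45×4 → 5×4, cost 5·45·4 = 900; cumulative 1440
((A_1 (A_2 A_3)) A_4): 5×4 by 4×3 → 5×3, cost 5·4·3 = 60; cumulative 1500
(((A_1 (A_2 A_3)) A_4) A_5): 5×3 by 3×47 → 5×47, cost 5·3·47 = 705; cumulative 2205
Total: 2205 scalar multiplications.

2205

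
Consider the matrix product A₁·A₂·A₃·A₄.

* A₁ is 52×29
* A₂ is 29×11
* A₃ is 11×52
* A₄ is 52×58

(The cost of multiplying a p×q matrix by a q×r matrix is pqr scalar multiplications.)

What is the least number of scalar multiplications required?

Adjacent pairs: A₁A₂ = 52·29·11 = 16588; A₂A₃ = 29·11·52 = 16588; A₃A₄ = 11·52·58 = 33176.
Length 3: A₁..A₃: k=1: 0+16588+52·29·52=95004; k=2: 16588+0+52·11·52=46332 → min 46332 | A₂..A₄: k=2: 0+33176+29·11·58=51678; k=3: 16588+0+29·52·58=104052 → min 51678.
Length 4: A₁..A₄: k=1: 0+51678+52·29·58=139142; k=2: 16588+33176+52·11·58=82940; k=3: 46332+0+52·52·58=203164 → min 82940.
Optimal order: ((A₁·A₂)·(A₃·A₄)) with cost 82940.

82940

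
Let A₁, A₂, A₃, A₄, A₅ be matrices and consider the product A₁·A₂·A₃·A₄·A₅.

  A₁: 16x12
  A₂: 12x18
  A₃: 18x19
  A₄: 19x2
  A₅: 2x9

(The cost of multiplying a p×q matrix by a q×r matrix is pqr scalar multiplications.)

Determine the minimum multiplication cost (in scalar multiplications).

Adjacent pairs: A₁A₂ = 16·12·18 = 3456; A₂A₃ = 12·18·19 = 4104; A₃A₄ = 18·19·2 = 684; A₄A₅ = 19·2·9 = 342.
Length 3: A₁..A₃: k=1: 0+4104+16·12·19=7752; k=2: 3456+0+16·18·19=8928 → min 7752 | A₂..A₄: k=2: 0+684+12·18·2=1116; k=3: 4104+0+12·19·2=4560 → min 1116 | A₃..A₅: k=3: 0+342+18·19·9=3420; k=4: 684+0+18·2·9=1008 → min 1008.
Length 4: A₁..A₄: k=1: 0+1116+16·12·2=1500; k=2: 3456+684+16·18·2=4716; k=3: 7752+0+16·19·2=8360 → min 1500 | A₂..A₅: k=2: 0+1008+12·18·9=2952; k=3: 4104+342+12·19·9=6498; k=4: 1116+0+12·2·9=1332 → min 1332.
Length 5: A₁..A₅: k=1: 0+1332+16·12·9=3060; k=2: 3456+1008+16·18·9=7056; k=3: 7752+342+16·19·9=10830; k=4: 1500+0+16·2·9=1788 → min 1788.
Optimal order: ((A₁·(A₂·(A₃·A₄)))·A₅) with cost 1788.

1788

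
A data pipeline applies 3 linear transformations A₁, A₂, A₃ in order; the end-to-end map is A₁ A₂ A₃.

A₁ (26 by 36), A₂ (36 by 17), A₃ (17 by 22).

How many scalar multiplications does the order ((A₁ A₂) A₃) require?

(A₁ A₂): 26×36 by 36×17 → 26×17, cost 26·36·17 = 15912
((A₁ A₂) A₃): 26×17 by 17×22 → 26×22, cost 26·17·22 = 9724; cumulative 25636
Total: 25636 scalar multiplications.

25636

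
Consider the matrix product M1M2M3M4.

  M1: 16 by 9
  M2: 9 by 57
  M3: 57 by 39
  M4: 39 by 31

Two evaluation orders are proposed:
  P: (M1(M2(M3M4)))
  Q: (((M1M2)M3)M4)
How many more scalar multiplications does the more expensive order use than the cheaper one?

Order P = (M1(M2(M3M4))): (M3M4): 57×39 by 39×31 → 57×31, cost 57·39·31 = 68913; (M2(M3M4)): 9×57 by 57×31 → 9×31, cost 9·57·31 = 15903; cumulative 84816; (M1(M2(M3M4))): 16×9 by 9×31 → 16×31, cost 16·9·31 = 4464; cumulative 89280. Total 89280.
Order Q = (((M1M2)M3)M4): (M1M2): 16×9 by 9×57 → 16×57, cost 16·9·57 = 8208; ((M1M2)M3): 16×57 by 57×39 → 16×39, cost 16·57·39 = 35568; cumulative 43776; (((M1M2)M3)M4): 16×39 by 39×31 → 16×31, cost 16·39·31 = 19344; cumulative 63120. Total 63120.
Difference: |89280 − 63120| = 26160.

26160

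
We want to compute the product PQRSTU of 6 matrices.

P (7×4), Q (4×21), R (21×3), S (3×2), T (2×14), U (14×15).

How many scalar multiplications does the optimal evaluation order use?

962

Adjacent pairs: PQ = 7·4·21 = 588; QR = 4·21·3 = 252; RS = 21·3·2 = 126; ST = 3·2·14 = 84; TU = 2·14·15 = 420.
Length 3: P..R: k=1: 0+252+7·4·3=336; k=2: 588+0+7·21·3=1029 → min 336 | Q..S: k=2: 0+126+4·21·2=294; k=3: 252+0+4·3·2=276 → min 276 | R..T: k=3: 0+84+21·3·14=966; k=4: 126+0+21·2·14=714 → min 714 | S..U: k=4: 0+420+3·2·15=510; k=5: 84+0+3·14·15=714 → min 510.
Length 4: P..S: k=1: 0+276+7·4·2=332; k=2: 588+126+7·21·2=1008; k=3: 336+0+7·3·2=378 → min 332 | Q..T: k=2: 0+714+4·21·14=1890; k=3: 252+84+4·3·14=504; k=4: 276+0+4·2·14=388 → min 388 | R..U: k=3: 0+510+21·3·15=1455; k=4: 126+420+21·2·15=1176; k=5: 714+0+21·14·15=5124 → min 1176.
Length 5: P..T: k=1: 0+388+7·4·14=780; k=2: 588+714+7·21·14=3360; k=3: 336+84+7·3·14=714; k=4: 332+0+7·2·14=528 → min 528 | Q..U: k=2: 0+1176+4·21·15=2436; k=3: 252+510+4·3·15=942; k=4: 276+420+4·2·15=816; k=5: 388+0+4·14·15=1228 → min 816.
Length 6: P..U: k=1: 0+816+7·4·15=1236; k=2: 588+1176+7·21·15=3969; k=3: 336+510+7·3·15=1161; k=4: 332+420+7·2·15=962; k=5: 528+0+7·14·15=1998 → min 962.
Optimal order: ((P((QR)S))(TU)) with cost 962.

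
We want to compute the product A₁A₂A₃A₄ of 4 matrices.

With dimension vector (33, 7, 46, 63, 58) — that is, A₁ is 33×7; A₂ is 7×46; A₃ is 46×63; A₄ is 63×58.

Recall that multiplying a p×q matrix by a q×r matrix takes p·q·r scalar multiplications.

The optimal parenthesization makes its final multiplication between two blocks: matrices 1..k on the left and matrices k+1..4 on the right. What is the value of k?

Adjacent pairs: A₁A₂ = 33·7·46 = 10626; A₂A₃ = 7·46·63 = 20286; A₃A₄ = 46·63·58 = 168084.
Length 3: A₁..A₃: k=1: 0+20286+33·7·63=34839; k=2: 10626+0+33·46·63=106260 → min 34839 | A₂..A₄: k=2: 0+168084+7·46·58=186760; k=3: 20286+0+7·63·58=45864 → min 45864.
Top-level splits: k=1: (A₁..A₁)·(A₂..A₄) → 0+45864+33·7·58 = 59262; k=2: (A₁..A₂)·(A₃..A₄) → 10626+168084+33·46·58 = 266754; k=3: (A₁..A₃)·(A₄..A₄) → 34839+0+33·63·58 = 155421.
Best split is after A₁, i.e. k = 1.

1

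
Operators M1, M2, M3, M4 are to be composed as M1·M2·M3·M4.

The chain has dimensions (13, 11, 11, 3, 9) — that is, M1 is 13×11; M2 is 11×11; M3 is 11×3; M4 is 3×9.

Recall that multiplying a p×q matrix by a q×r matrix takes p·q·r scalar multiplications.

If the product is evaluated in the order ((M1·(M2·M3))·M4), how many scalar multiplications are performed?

1143

(M2·M3): 11×11 by 11×3 → 11×3, cost 11·11·3 = 363
(M1·(M2·M3)): 13×11 by 11×3 → 13×3, cost 13·11·3 = 429; cumulative 792
((M1·(M2·M3))·M4): 13×3 by 3×9 → 13×9, cost 13·3·9 = 351; cumulative 1143
Total: 1143 scalar multiplications.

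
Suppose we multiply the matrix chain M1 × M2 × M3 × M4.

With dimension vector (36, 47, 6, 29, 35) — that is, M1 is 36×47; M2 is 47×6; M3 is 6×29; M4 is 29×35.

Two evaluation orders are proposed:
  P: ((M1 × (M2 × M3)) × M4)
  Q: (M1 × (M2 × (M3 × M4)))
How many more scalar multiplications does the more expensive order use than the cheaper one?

18606

Order P = ((M1 × (M2 × M3)) × M4): (M2 × M3): 47×6 by 6×29 → 47×29, cost 47·6·29 = 8178; (M1 × (M2 × M3)): 36×47 by 47×29 → 36×29, cost 36·47·29 = 49068; cumulative 57246; ((M1 × (M2 × M3)) × M4): 36×29 by 29×35 → 36×35, cost 36·29·35 = 36540; cumulative 93786. Total 93786.
Order Q = (M1 × (M2 × (M3 × M4))): (M3 × M4): 6×29 by 29×35 → 6×35, cost 6·29·35 = 6090; (M2 × (M3 × M4)): 47×6 by 6×35 → 47×35, cost 47·6·35 = 9870; cumulative 15960; (M1 × (M2 × (M3 × M4))): 36×47 by 47×35 → 36×35, cost 36·47·35 = 59220; cumulative 75180. Total 75180.
Difference: |93786 − 75180| = 18606.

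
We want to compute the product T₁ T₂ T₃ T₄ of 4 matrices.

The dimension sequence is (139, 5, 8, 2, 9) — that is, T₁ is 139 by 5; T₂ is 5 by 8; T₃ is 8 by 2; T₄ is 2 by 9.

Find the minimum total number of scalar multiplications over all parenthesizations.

3972

Adjacent pairs: T₁T₂ = 139·5·8 = 5560; T₂T₃ = 5·8·2 = 80; T₃T₄ = 8·2·9 = 144.
Length 3: T₁..T₃: k=1: 0+80+139·5·2=1470; k=2: 5560+0+139·8·2=7784 → min 1470 | T₂..T₄: k=2: 0+144+5·8·9=504; k=3: 80+0+5·2·9=170 → min 170.
Length 4: T₁..T₄: k=1: 0+170+139·5·9=6425; k=2: 5560+144+139·8·9=15712; k=3: 1470+0+139·2·9=3972 → min 3972.
Optimal order: ((T₁ (T₂ T₃)) T₄) with cost 3972.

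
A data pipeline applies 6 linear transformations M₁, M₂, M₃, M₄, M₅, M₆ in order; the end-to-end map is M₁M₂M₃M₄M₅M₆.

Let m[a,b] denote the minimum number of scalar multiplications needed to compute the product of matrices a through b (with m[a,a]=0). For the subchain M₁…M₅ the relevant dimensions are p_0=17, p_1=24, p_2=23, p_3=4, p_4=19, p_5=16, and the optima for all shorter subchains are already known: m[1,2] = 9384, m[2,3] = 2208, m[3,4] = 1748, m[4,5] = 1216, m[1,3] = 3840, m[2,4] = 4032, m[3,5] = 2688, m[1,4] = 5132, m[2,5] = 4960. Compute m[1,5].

m[1,5] = min over k∈[1,4] of m[1,k]+m[k+1,5]+p_{0}·p_k·p_{5}.
k=1: 0 + 4960 + 17·24·16 = 11488; k=2: 9384 + 2688 + 17·23·16 = 18328; k=3: 3840 + 1216 + 17·4·16 = 6144; k=4: 5132 + 0 + 17·19·16 = 10300.
Minimum: 6144 at k=3.

6144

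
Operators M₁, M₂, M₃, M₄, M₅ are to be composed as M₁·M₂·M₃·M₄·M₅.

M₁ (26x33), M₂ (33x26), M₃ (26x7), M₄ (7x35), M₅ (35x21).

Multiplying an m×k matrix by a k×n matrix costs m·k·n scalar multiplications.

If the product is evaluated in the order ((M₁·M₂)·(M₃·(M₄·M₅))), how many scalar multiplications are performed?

45471

(M₁·M₂): 26×33 by 33×26 → 26×26, cost 26·33·26 = 22308
(M₄·M₅): 7×35 by 35×21 → 7×21, cost 7·35·21 = 5145
(M₃·(M₄·M₅)): 26×7 by 7×21 → 26×21, cost 26·7·21 = 3822; cumulative 8967
((M₁·M₂)·(M₃·(M₄·M₅))): 26×26 by 26×21 → 26×21, cost 26·26·21 = 14196; cumulative 45471
Total: 45471 scalar multiplications.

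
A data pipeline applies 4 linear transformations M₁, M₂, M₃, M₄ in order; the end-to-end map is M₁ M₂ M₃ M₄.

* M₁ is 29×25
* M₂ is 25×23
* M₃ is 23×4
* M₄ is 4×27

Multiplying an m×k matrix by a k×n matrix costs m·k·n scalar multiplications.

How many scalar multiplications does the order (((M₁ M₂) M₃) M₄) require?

(M₁ M₂): 29×25 by 25×23 → 29×23, cost 29·25·23 = 16675
((M₁ M₂) M₃): 29×23 by 23×4 → 29×4, cost 29·23·4 = 2668; cumulative 19343
(((M₁ M₂) M₃) M₄): 29×4 by 4×27 → 29×27, cost 29·4·27 = 3132; cumulative 22475
Total: 22475 scalar multiplications.

22475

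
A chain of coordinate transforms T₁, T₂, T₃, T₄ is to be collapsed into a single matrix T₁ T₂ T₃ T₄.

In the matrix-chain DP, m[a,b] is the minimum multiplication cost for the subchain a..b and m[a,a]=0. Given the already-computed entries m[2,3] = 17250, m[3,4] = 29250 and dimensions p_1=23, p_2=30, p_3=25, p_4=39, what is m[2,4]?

39675

m[2,4] = min over k∈[2,3] of m[2,k]+m[k+1,4]+p_{1}·p_k·p_{4}.
k=2: 0 + 29250 + 23·30·39 = 56160; k=3: 17250 + 0 + 23·25·39 = 39675.
Minimum: 39675 at k=3.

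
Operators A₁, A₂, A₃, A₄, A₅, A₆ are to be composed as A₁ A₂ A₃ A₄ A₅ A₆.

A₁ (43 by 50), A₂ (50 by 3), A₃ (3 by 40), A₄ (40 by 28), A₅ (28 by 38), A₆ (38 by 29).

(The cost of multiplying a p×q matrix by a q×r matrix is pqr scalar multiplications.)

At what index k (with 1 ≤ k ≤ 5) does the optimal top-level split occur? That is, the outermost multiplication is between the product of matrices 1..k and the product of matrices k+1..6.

2

Adjacent pairs: A₁A₂ = 43·50·3 = 6450; A₂A₃ = 50·3·40 = 6000; A₃A₄ = 3·40·28 = 3360; A₄A₅ = 40·28·38 = 42560; A₅A₆ = 28·38·29 = 30856.
Length 3: A₁..A₃: k=1: 0+6000+43·50·40=92000; k=2: 6450+0+43·3·40=11610 → min 11610 | A₂..A₄: k=2: 0+3360+50·3·28=7560; k=3: 6000+0+50·40·28=62000 → min 7560 | A₃..A₅: k=3: 0+42560+3·40·38=47120; k=4: 3360+0+3·28·38=6552 → min 6552 | A₄..A₆: k=4: 0+30856+40·28·29=63336; k=5: 42560+0+40·38·29=86640 → min 63336.
Length 4: A₁..A₄: k=1: 0+7560+43·50·28=67760; k=2: 6450+3360+43·3·28=13422; k=3: 11610+0+43·40·28=59770 → min 13422 | A₂..A₅: k=2: 0+6552+50·3·38=12252; k=3: 6000+42560+50·40·38=124560; k=4: 7560+0+50·28·38=60760 → min 12252 | A₃..A₆: k=3: 0+63336+3·40·29=66816; k=4: 3360+30856+3·28·29=36652; k=5: 6552+0+3·38·29=9858 → min 9858.
Length 5: A₁..A₅: k=1: 0+12252+43·50·38=93952; k=2: 6450+6552+43·3·38=17904; k=3: 11610+42560+43·40·38=119530; k=4: 13422+0+43·28·38=59174 → min 17904 | A₂..A₆: k=2: 0+9858+50·3·29=14208; k=3: 6000+63336+50·40·29=127336; k=4: 7560+30856+50·28·29=79016; k=5: 12252+0+50·38·29=67352 → min 14208.
Top-level splits: k=1: (A₁..A₁)·(A₂..A₆) → 0+14208+43·50·29 = 76558; k=2: (A₁..A₂)·(A₃..A₆) → 6450+9858+43·3·29 = 20049; k=3: (A₁..A₃)·(A₄..A₆) → 11610+63336+43·40·29 = 124826; k=4: (A₁..A₄)·(A₅..A₆) → 13422+30856+43·28·29 = 79194; k=5: (A₁..A₅)·(A₆..A₆) → 17904+0+43·38·29 = 65290.
Best split is after A₂, i.e. k = 2.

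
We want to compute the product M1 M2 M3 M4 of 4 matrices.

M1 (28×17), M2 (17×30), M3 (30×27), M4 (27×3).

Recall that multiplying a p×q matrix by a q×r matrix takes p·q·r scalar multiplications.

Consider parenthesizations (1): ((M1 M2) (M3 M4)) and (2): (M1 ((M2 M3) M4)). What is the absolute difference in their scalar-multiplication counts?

Order (1) = ((M1 M2) (M3 M4)): (M1 M2): 28×17 by 17×30 → 28×30, cost 28·17·30 = 14280; (M3 M4): 30×27 by 27×3 → 30×3, cost 30·27·3 = 2430; ((M1 M2) (M3 M4)): 28×30 by 30×3 → 28×3, cost 28·30·3 = 2520; cumulative 19230. Total 19230.
Order (2) = (M1 ((M2 M3) M4)): (M2 M3): 17×30 by 30×27 → 17×27, cost 17·30·27 = 13770; ((M2 M3) M4): 17×27 by 27×3 → 17×3, cost 17·27·3 = 1377; cumulative 15147; (M1 ((M2 M3) M4)): 28×17 by 17×3 → 28×3, cost 28·17·3 = 1428; cumulative 16575. Total 16575.
Difference: |19230 − 16575| = 2655.

2655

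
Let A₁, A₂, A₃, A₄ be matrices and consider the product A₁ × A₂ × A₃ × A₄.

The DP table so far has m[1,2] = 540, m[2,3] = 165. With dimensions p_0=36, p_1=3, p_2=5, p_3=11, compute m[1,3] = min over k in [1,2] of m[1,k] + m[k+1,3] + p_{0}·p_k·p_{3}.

m[1,3] = min over k∈[1,2] of m[1,k]+m[k+1,3]+p_{0}·p_k·p_{3}.
k=1: 0 + 165 + 36·3·11 = 1353; k=2: 540 + 0 + 36·5·11 = 2520.
Minimum: 1353 at k=1.

1353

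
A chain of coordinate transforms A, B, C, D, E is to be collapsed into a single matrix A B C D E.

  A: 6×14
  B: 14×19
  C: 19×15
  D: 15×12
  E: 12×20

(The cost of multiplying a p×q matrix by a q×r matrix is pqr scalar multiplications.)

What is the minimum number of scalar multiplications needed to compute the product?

Adjacent pairs: AB = 6·14·19 = 1596; BC = 14·19·15 = 3990; CD = 19·15·12 = 3420; DE = 15·12·20 = 3600.
Length 3: A..C: k=1: 0+3990+6·14·15=5250; k=2: 1596+0+6·19·15=3306 → min 3306 | B..D: k=2: 0+3420+14·19·12=6612; k=3: 3990+0+14·15·12=6510 → min 6510 | C..E: k=3: 0+3600+19·15·20=9300; k=4: 3420+0+19·12·20=7980 → min 7980.
Length 4: A..D: k=1: 0+6510+6·14·12=7518; k=2: 1596+3420+6·19·12=6384; k=3: 3306+0+6·15·12=4386 → min 4386 | B..E: k=2: 0+7980+14·19·20=13300; k=3: 3990+3600+14·15·20=11790; k=4: 6510+0+14·12·20=9870 → min 9870.
Length 5: A..E: k=1: 0+9870+6·14·20=11550; k=2: 1596+7980+6·19·20=11856; k=3: 3306+3600+6·15·20=8706; k=4: 4386+0+6·12·20=5826 → min 5826.
Optimal order: ((((A B) C) D) E) with cost 5826.

5826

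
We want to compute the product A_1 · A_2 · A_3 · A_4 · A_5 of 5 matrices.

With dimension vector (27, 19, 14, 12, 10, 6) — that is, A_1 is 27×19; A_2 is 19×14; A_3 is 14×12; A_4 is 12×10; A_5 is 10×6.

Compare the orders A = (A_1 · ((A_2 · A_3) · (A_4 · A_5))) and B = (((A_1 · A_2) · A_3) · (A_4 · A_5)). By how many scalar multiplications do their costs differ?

6024

Order A = (A_1 · ((A_2 · A_3) · (A_4 · A_5))): (A_2 · A_3): 19×14 by 14×12 → 19×12, cost 19·14·12 = 3192; (A_4 · A_5): 12×10 by 10×6 → 12×6, cost 12·10·6 = 720; ((A_2 · A_3) · (A_4 · A_5)): 19×12 by 12×6 → 19×6, cost 19·12·6 = 1368; cumulative 5280; (A_1 · ((A_2 · A_3) · (A_4 · A_5))): 27×19 by 19×6 → 27×6, cost 27·19·6 = 3078; cumulative 8358. Total 8358.
Order B = (((A_1 · A_2) · A_3) · (A_4 · A_5)): (A_1 · A_2): 27×19 by 19×14 → 27×14, cost 27·19·14 = 7182; ((A_1 · A_2) · A_3): 27×14 by 14×12 → 27×12, cost 27·14·12 = 4536; cumulative 11718; (A_4 · A_5): 12×10 by 10×6 → 12×6, cost 12·10·6 = 720; (((A_1 · A_2) · A_3) · (A_4 · A_5)): 27×12 by 12×6 → 27×6, cost 27·12·6 = 1944; cumulative 14382. Total 14382.
Difference: |8358 − 14382| = 6024.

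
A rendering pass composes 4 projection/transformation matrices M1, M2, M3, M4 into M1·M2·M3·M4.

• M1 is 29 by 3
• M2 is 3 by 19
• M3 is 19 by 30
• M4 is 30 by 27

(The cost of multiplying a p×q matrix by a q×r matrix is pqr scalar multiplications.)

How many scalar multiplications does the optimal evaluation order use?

Adjacent pairs: M1M2 = 29·3·19 = 1653; M2M3 = 3·19·30 = 1710; M3M4 = 19·30·27 = 15390.
Length 3: M1..M3: k=1: 0+1710+29·3·30=4320; k=2: 1653+0+29·19·30=18183 → min 4320 | M2..M4: k=2: 0+15390+3·19·27=16929; k=3: 1710+0+3·30·27=4140 → min 4140.
Length 4: M1..M4: k=1: 0+4140+29·3·27=6489; k=2: 1653+15390+29·19·27=31920; k=3: 4320+0+29·30·27=27810 → min 6489.
Optimal order: (M1·((M2·M3)·M4)) with cost 6489.

6489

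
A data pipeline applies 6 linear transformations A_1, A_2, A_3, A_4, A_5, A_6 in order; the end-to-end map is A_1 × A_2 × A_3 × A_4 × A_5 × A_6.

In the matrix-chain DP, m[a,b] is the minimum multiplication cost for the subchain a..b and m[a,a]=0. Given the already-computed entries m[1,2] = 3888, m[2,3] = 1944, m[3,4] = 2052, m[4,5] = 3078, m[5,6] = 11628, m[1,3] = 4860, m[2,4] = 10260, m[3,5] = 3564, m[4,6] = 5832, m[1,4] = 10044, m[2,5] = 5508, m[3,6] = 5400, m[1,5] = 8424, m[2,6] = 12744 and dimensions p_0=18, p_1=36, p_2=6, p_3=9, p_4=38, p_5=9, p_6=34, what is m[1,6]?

m[1,6] = min over k∈[1,5] of m[1,k]+m[k+1,6]+p_{0}·p_k·p_{6}.
k=1: 0 + 12744 + 18·36·34 = 34776; k=2: 3888 + 5400 + 18·6·34 = 12960; k=3: 4860 + 5832 + 18·9·34 = 16200; k=4: 10044 + 11628 + 18·38·34 = 44928; k=5: 8424 + 0 + 18·9·34 = 13932.
Minimum: 12960 at k=2.

12960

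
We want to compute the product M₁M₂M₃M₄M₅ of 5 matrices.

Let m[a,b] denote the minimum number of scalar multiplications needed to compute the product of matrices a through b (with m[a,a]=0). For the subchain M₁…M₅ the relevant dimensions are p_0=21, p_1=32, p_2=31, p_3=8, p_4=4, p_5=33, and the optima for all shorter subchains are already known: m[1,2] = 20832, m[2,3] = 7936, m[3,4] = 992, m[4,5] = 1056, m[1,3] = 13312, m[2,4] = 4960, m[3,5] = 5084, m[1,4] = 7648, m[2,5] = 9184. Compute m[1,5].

m[1,5] = min over k∈[1,4] of m[1,k]+m[k+1,5]+p_{0}·p_k·p_{5}.
k=1: 0 + 9184 + 21·32·33 = 31360; k=2: 20832 + 5084 + 21·31·33 = 47399; k=3: 13312 + 1056 + 21·8·33 = 19912; k=4: 7648 + 0 + 21·4·33 = 10420.
Minimum: 10420 at k=4.

10420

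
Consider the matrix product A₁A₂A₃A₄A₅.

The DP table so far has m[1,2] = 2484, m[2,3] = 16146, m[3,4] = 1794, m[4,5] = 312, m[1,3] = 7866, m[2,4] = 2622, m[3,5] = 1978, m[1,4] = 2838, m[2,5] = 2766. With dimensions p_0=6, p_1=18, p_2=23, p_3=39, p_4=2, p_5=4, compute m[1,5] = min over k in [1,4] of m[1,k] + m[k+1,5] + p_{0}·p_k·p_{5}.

2886

m[1,5] = min over k∈[1,4] of m[1,k]+m[k+1,5]+p_{0}·p_k·p_{5}.
k=1: 0 + 2766 + 6·18·4 = 3198; k=2: 2484 + 1978 + 6·23·4 = 5014; k=3: 7866 + 312 + 6·39·4 = 9114; k=4: 2838 + 0 + 6·2·4 = 2886.
Minimum: 2886 at k=4.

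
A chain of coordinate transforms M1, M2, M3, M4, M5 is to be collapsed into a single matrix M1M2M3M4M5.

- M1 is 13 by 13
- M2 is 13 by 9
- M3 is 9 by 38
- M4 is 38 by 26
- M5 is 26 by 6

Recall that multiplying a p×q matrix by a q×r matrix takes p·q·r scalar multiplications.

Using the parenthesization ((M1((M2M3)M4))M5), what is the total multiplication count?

23712

(M2M3): 13×9 by 9×38 → 13×38, cost 13·9·38 = 4446
((M2M3)M4): 13×38 by 38×26 → 13×26, cost 13·38·26 = 12844; cumulative 17290
(M1((M2M3)M4)): 13×13 by 13×26 → 13×26, cost 13·13·26 = 4394; cumulative 21684
((M1((M2M3)M4))M5): 13×26 by 26×6 → 13×6, cost 13·26·6 = 2028; cumulative 23712
Total: 23712 scalar multiplications.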